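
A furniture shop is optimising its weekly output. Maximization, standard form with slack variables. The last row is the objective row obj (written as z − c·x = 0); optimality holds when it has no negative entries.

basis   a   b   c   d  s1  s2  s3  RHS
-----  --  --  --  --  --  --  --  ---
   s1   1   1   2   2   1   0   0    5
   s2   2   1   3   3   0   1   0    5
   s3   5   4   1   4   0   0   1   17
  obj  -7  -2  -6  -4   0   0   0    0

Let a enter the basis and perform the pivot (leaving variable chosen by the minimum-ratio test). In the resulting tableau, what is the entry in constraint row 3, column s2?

-5/2

Ratio test on column a — row 1: 5/1 = 5; row 2: 5/2 = 5/2; row 3: 17/5 = 17/5. Minimum is 5/2 at row 2 (s2 leaves); pivot element 2.
Divide row 2 by 2; eliminate column a from the other rows.
Row 3 update in column s2: 0 − 5·(1/2) = -5/2.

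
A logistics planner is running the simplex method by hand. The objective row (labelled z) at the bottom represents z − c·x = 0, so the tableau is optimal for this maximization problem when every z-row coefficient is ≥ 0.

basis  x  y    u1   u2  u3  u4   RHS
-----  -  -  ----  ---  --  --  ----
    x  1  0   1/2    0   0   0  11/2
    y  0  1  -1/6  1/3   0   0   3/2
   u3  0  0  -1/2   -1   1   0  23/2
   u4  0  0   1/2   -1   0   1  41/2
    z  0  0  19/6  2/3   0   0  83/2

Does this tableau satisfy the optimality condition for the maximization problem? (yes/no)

Every z-row coefficient is ≥ 0, so the tableau is optimal.

yes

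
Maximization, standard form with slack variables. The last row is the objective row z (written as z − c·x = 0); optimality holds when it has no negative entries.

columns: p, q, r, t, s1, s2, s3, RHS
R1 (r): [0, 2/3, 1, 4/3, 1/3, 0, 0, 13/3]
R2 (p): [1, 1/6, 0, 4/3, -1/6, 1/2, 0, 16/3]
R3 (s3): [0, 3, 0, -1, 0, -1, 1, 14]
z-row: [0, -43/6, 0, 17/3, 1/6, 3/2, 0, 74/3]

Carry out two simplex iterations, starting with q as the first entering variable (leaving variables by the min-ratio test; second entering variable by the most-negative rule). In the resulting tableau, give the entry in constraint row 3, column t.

Ratio test on column q — row 1: (13/3)/(2/3) = 13/2; row 2: (16/3)/(1/6) = 32; row 3: 14/3 = 14/3. Minimum is 14/3 at row 3 (s3 leaves); pivot element 3.
Divide row 3 by 3; eliminate column q from the other rows.
Second iteration: most negative z-row entry is -8/9 in column s2, so s2 enters.
Ratio test on column s2 — row 1: (11/9)/(2/9) = 11/2; row 2: (41/9)/(5/9) = 41/5; row 3: entry -1/3 ≤ 0. Minimum is 11/2 at row 1 (r leaves); pivot element 2/9.
Divide row 1 by 2/9; eliminate column s2 from the other rows.
After both pivots, the entry at constraint row 3, column t is 2.

2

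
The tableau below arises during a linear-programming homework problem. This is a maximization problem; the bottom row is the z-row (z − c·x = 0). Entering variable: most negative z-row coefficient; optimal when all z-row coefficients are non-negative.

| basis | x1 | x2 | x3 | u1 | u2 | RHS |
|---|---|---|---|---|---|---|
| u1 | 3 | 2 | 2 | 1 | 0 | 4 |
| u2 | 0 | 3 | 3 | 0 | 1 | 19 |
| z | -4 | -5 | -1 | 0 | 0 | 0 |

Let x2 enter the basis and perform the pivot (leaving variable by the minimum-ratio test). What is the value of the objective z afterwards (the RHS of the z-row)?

Ratio test on column x2 — row 1: 4/2 = 2; row 2: 19/3 = 19/3. Minimum is 2 at row 1 (u1 leaves); pivot element 2.
Pivot on row 1; the z-row RHS becomes 0 − (-5)·2 = 10.

10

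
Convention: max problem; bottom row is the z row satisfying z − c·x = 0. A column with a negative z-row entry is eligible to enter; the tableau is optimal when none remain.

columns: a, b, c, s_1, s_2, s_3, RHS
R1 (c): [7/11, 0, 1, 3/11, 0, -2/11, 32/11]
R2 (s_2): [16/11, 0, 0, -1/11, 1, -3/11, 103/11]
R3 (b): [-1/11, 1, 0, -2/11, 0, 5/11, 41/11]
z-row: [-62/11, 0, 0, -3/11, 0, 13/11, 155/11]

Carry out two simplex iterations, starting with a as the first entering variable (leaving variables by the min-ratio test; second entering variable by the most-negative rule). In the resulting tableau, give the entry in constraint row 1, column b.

Ratio test on column a — row 1: (32/11)/(7/11) = 32/7; row 2: (103/11)/(16/11) = 103/16; row 3: entry -1/11 ≤ 0. Minimum is 32/7 at row 1 (c leaves); pivot element 7/11.
Divide row 1 by 7/11; eliminate column a from the other rows.
Second iteration: most negative z-row entry is -3/7 in column s_3, so s_3 enters.
Ratio test on column s_3 — row 1: entry -2/7 ≤ 0; row 2: (19/7)/(1/7) = 19; row 3: (29/7)/(3/7) = 29/3. Minimum is 29/3 at row 3 (b leaves); pivot element 3/7.
Divide row 3 by 3/7; eliminate column s_3 from the other rows.
After both pivots, the entry at constraint row 1, column b is 2/3.

2/3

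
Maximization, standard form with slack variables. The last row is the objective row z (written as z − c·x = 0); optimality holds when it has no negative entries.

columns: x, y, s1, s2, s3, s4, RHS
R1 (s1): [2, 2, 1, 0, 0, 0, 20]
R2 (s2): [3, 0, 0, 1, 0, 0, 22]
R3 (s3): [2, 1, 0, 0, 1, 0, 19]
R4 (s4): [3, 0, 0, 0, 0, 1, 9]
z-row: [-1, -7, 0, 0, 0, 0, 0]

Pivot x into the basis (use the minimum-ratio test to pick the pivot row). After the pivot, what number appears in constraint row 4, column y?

0

Ratio test on column x — row 1: 20/2 = 10; row 2: 22/3 = 22/3; row 3: 19/2 = 19/2; row 4: 9/3 = 3. Minimum is 3 at row 4 (s4 leaves); pivot element 3.
Divide row 4 by 3; eliminate column x from the other rows.
In the new row 4, the y entry is the old entry divided by the pivot: 0/3 = 0.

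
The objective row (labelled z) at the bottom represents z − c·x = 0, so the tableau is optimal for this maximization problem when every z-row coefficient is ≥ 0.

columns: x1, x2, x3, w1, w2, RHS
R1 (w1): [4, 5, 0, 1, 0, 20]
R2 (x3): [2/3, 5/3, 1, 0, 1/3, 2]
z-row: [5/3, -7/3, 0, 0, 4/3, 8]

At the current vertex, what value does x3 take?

x3 is basic (row 2); its value is the RHS of that row, 2.

2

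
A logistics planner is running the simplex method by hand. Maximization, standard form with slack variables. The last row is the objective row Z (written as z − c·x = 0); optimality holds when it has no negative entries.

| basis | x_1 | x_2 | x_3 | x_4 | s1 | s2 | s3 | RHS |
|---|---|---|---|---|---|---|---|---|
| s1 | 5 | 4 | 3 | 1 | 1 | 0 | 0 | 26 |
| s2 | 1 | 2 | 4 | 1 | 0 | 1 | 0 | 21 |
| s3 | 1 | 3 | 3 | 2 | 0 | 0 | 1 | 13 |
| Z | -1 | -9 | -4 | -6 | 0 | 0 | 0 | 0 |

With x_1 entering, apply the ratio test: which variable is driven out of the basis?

Column x_1 entries and ratios — s1: 26/5 = 26/5; s2: 21/1 = 21; s3: 13/1 = 13.
Smallest ratio is 26/5 in the row of s1, so s1 leaves.

s1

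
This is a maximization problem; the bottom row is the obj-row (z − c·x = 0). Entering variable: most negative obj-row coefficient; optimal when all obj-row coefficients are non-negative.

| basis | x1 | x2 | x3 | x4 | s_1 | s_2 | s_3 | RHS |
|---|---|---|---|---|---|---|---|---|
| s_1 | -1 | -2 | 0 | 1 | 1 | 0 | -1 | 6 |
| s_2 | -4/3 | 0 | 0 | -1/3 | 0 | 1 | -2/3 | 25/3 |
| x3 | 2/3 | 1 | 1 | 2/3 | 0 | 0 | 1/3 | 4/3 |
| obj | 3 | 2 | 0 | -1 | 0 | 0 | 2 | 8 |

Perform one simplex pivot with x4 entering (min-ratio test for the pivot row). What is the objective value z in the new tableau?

Ratio test on column x4 — row 1: 6/1 = 6; row 2: entry -1/3 ≤ 0; row 3: (4/3)/(2/3) = 2. Minimum is 2 at row 3 (x3 leaves); pivot element 2/3.
Pivot on row 3; the obj-row RHS becomes 8 − (-1)·2 = 10.

10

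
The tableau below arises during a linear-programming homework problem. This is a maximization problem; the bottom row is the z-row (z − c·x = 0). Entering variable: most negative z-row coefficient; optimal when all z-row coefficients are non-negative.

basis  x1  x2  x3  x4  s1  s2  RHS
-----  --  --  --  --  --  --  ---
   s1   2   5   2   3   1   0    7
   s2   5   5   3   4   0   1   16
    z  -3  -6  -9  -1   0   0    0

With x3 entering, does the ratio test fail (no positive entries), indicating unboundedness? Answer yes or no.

Column x3 has positive entries in row(s) 1, 2, so the ratio test bounds it — not unbounded.

no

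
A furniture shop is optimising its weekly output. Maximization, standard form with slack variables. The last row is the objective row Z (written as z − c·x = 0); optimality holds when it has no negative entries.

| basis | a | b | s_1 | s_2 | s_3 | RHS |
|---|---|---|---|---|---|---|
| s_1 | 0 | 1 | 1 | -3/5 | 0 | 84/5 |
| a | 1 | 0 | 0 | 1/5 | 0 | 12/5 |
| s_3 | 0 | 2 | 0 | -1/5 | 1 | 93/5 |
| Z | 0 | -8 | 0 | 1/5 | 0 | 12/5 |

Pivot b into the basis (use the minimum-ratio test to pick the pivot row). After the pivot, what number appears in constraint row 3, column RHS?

93/10

Ratio test on column b — row 1: (84/5)/1 = 84/5; row 2: entry 0 ≤ 0; row 3: (93/5)/2 = 93/10. Minimum is 93/10 at row 3 (s_3 leaves); pivot element 2.
Divide row 3 by 2; eliminate column b from the other rows.
In the new row 3, the RHS entry is the old entry divided by the pivot: (93/5)/2 = 93/10.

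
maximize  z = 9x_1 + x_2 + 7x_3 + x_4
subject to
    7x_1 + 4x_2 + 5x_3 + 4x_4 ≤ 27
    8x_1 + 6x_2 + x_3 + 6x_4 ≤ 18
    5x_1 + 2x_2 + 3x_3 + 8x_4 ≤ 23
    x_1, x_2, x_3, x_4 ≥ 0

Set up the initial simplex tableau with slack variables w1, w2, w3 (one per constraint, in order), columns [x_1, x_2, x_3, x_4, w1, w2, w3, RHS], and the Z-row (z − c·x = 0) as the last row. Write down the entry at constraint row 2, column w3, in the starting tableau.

Slack w3 belongs to constraint 3; its column is the unit vector e_3, so the entry in row 2 is 0.

0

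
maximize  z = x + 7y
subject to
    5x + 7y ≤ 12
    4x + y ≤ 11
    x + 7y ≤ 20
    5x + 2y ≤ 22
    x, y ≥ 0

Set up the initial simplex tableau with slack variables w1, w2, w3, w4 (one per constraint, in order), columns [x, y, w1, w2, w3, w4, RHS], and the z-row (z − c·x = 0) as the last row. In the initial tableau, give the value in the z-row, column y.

-7

The z-row carries the negated objective coefficients: the y entry is -7.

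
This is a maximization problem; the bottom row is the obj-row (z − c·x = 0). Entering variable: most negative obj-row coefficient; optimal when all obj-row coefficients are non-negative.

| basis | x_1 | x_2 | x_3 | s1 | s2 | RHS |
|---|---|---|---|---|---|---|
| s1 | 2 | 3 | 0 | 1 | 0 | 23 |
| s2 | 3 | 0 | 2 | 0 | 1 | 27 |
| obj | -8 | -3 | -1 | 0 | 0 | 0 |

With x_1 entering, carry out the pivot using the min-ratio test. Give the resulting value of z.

72

Ratio test on column x_1 — row 1: 23/2 = 23/2; row 2: 27/3 = 9. Minimum is 9 at row 2 (s2 leaves); pivot element 3.
Pivot on row 2; the obj-row RHS becomes 0 − (-8)·9 = 72.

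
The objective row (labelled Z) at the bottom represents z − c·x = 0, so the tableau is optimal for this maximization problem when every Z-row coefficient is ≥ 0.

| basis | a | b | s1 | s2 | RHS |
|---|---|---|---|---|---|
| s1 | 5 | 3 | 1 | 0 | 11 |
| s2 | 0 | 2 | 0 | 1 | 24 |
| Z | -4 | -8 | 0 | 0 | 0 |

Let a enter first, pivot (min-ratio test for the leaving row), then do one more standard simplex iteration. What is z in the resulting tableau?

Ratio test on column a — row 1: 11/5 = 11/5; row 2: entry 0 ≤ 0. Minimum is 11/5 at row 1 (s1 leaves); pivot element 5.
Pivot on row 1; the Z-row RHS becomes 0 − (-4)·(11/5) = 44/5.
Next entering variable (most negative Z-row entry -28/5): b.
Ratio test on column b — row 1: (11/5)/(3/5) = 11/3; row 2: 24/2 = 12. Minimum is 11/3 at row 1 (a leaves); pivot element 3/5.
After the second pivot the Z-row RHS is 44/5 − (-28/5)·(11/3) = 88/3.

88/3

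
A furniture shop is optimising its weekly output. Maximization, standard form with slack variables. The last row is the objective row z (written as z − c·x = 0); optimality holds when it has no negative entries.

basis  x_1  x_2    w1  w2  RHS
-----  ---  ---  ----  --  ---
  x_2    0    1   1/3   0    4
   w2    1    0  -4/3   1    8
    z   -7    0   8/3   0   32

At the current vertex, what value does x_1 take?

0

x_1 is not in the basis, so in the current basic feasible solution x_1 = 0.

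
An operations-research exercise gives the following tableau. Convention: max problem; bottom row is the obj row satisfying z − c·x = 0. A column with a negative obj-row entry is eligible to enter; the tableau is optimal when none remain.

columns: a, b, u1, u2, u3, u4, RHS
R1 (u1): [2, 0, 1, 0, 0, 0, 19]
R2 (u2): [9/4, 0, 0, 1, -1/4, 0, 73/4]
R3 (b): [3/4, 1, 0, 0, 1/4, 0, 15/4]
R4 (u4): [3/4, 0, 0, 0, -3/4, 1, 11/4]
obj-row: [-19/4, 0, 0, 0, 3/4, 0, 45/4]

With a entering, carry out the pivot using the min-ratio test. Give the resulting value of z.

Ratio test on column a — row 1: 19/2 = 19/2; row 2: (73/4)/(9/4) = 73/9; row 3: (15/4)/(3/4) = 5; row 4: (11/4)/(3/4) = 11/3. Minimum is 11/3 at row 4 (u4 leaves); pivot element 3/4.
Pivot on row 4; the obj-row RHS becomes 45/4 − (-19/4)·(11/3) = 86/3.

86/3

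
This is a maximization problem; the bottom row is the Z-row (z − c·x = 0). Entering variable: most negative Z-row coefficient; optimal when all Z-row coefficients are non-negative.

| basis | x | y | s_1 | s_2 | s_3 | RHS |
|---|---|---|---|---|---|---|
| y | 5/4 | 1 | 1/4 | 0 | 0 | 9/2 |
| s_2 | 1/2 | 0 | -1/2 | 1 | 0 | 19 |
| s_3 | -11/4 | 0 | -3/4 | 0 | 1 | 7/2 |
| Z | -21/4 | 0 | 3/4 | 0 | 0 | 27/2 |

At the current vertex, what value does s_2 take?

19

s_2 is basic (row 2); its value is the RHS of that row, 19.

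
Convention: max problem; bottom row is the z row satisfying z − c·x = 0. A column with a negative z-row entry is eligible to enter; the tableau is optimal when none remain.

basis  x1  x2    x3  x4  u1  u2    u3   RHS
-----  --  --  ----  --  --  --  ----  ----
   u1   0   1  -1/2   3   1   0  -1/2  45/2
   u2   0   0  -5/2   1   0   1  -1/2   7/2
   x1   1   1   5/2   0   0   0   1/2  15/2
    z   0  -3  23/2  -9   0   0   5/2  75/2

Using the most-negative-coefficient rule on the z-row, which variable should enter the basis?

x4

Negative z-row entries: x2: -3, x4: -9.
The most negative is -9 in column x4, so x4 enters.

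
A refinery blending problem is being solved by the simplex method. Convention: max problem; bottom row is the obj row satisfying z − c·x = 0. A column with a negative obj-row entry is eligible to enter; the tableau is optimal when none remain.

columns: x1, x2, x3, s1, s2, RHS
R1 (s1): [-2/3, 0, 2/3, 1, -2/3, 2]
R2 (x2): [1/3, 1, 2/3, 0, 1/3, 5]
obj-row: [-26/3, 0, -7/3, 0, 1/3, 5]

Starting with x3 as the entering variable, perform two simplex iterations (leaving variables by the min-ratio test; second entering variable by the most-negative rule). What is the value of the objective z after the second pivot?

45

Ratio test on column x3 — row 1: 2/(2/3) = 3; row 2: 5/(2/3) = 15/2. Minimum is 3 at row 1 (s1 leaves); pivot element 2/3.
Pivot on row 1; the obj-row RHS becomes 5 − (-7/3)·3 = 12.
Next entering variable (most negative obj-row entry -11): x1.
Ratio test on column x1 — row 1: entry -1 ≤ 0; row 2: 3/1 = 3. Minimum is 3 at row 2 (x2 leaves); pivot element 1.
After the second pivot the obj-row RHS is 12 − (-11)·3 = 45.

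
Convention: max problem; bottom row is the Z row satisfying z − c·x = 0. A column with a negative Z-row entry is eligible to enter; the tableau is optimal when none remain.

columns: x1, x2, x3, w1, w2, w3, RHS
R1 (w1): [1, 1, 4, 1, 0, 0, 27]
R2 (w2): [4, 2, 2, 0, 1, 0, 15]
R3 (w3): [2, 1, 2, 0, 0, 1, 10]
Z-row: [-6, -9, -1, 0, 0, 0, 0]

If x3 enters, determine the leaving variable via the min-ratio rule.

Column x3 entries and ratios — w1: 27/4 = 27/4; w2: 15/2 = 15/2; w3: 10/2 = 5.
Smallest ratio is 5 in the row of w3, so w3 leaves.

w3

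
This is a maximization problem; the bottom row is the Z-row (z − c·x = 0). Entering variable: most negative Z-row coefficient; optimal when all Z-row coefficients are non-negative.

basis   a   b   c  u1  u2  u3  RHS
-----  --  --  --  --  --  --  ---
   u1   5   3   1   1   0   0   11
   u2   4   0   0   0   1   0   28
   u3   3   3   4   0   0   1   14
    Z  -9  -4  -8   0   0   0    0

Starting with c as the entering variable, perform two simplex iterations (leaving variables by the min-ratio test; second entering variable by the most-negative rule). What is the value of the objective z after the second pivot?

566/17

Ratio test on column c — row 1: 11/1 = 11; row 2: entry 0 ≤ 0; row 3: 14/4 = 7/2. Minimum is 7/2 at row 3 (u3 leaves); pivot element 4.
Pivot on row 3; the Z-row RHS becomes 0 − (-8)·(7/2) = 28.
Next entering variable (most negative Z-row entry -3): a.
Ratio test on column a — row 1: (15/2)/(17/4) = 30/17; row 2: 28/4 = 7; row 3: (7/2)/(3/4) = 14/3. Minimum is 30/17 at row 1 (u1 leaves); pivot element 17/4.
After the second pivot the Z-row RHS is 28 − (-3)·(30/17) = 566/17.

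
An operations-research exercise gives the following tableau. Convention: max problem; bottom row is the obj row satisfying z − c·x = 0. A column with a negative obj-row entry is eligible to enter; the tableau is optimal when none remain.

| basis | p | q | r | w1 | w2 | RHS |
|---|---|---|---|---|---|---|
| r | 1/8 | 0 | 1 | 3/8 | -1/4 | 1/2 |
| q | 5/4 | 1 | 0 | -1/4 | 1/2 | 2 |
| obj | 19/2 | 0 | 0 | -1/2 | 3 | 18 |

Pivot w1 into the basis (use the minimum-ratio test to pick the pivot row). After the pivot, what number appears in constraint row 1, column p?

1/3

Ratio test on column w1 — row 1: (1/2)/(3/8) = 4/3; row 2: entry -1/4 ≤ 0. Minimum is 4/3 at row 1 (r leaves); pivot element 3/8.
Divide row 1 by 3/8; eliminate column w1 from the other rows.
In the new row 1, the p entry is the old entry divided by the pivot: (1/8)/(3/8) = 1/3.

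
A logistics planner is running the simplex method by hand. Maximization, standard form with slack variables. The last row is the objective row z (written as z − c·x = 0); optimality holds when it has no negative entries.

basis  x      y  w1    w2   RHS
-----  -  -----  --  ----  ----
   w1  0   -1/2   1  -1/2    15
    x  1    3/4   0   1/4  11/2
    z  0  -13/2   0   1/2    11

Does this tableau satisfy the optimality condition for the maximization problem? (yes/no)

no

The z-row has a negative entry -13/2 in column y, so it is not optimal.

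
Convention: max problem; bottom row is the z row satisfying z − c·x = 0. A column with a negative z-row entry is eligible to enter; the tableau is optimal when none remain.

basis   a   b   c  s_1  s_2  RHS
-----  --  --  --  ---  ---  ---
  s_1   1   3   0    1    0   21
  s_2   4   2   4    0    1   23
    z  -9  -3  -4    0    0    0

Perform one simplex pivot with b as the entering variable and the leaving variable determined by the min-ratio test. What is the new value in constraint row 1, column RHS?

7

Ratio test on column b — row 1: 21/3 = 7; row 2: 23/2 = 23/2. Minimum is 7 at row 1 (s_1 leaves); pivot element 3.
Divide row 1 by 3; eliminate column b from the other rows.
In the new row 1, the RHS entry is the old entry divided by the pivot: 21/3 = 7.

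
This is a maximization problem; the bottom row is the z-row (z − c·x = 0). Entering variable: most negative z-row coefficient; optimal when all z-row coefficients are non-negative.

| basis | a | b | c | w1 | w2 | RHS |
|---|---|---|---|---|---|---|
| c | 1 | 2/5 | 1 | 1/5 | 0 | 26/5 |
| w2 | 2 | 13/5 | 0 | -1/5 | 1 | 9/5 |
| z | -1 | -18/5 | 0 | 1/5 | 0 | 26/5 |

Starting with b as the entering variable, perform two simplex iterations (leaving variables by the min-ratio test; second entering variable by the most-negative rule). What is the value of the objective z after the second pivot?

28/3

Ratio test on column b — row 1: (26/5)/(2/5) = 13; row 2: (9/5)/(13/5) = 9/13. Minimum is 9/13 at row 2 (w2 leaves); pivot element 13/5.
Pivot on row 2; the z-row RHS becomes 26/5 − (-18/5)·(9/13) = 100/13.
Next entering variable (most negative z-row entry -1/13): w1.
Ratio test on column w1 — row 1: (64/13)/(3/13) = 64/3; row 2: entry -1/13 ≤ 0. Minimum is 64/3 at row 1 (c leaves); pivot element 3/13.
After the second pivot the z-row RHS is 100/13 − (-1/13)·(64/3) = 28/3.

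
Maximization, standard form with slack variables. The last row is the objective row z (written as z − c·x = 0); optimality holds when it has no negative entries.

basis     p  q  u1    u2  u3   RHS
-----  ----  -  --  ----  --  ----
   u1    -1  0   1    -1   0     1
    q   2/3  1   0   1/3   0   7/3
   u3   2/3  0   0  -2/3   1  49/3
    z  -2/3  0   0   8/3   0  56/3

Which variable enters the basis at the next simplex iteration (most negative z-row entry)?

p

Negative z-row entries: p: -2/3.
The most negative is -2/3 in column p, so p enters.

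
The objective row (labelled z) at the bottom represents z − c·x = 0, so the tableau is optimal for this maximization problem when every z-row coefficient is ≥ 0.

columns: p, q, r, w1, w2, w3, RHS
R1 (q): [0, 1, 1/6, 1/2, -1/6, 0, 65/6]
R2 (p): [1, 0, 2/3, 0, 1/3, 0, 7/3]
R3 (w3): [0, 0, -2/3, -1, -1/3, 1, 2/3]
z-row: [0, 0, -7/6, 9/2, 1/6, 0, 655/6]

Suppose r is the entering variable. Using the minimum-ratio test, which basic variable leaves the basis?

p

Column r entries and ratios — q: (65/6)/(1/6) = 65; p: (7/3)/(2/3) = 7/2; w3: -2/3 ≤ 0, skip.
Smallest ratio is 7/2 in the row of p, so p leaves.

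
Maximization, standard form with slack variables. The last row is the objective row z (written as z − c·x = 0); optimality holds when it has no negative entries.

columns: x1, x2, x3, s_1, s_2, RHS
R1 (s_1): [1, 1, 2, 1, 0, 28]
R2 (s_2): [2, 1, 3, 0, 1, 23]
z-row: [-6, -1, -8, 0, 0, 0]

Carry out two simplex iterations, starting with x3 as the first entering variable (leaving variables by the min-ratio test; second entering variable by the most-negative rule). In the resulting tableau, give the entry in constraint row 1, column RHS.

33/2

Ratio test on column x3 — row 1: 28/2 = 14; row 2: 23/3 = 23/3. Minimum is 23/3 at row 2 (s_2 leaves); pivot element 3.
Divide row 2 by 3; eliminate column x3 from the other rows.
Second iteration: most negative z-row entry is -2/3 in column x1, so x1 enters.
Ratio test on column x1 — row 1: entry -1/3 ≤ 0; row 2: (23/3)/(2/3) = 23/2. Minimum is 23/2 at row 2 (x3 leaves); pivot element 2/3.
Divide row 2 by 2/3; eliminate column x1 from the other rows.
After both pivots, the entry at constraint row 1, column RHS is 33/2.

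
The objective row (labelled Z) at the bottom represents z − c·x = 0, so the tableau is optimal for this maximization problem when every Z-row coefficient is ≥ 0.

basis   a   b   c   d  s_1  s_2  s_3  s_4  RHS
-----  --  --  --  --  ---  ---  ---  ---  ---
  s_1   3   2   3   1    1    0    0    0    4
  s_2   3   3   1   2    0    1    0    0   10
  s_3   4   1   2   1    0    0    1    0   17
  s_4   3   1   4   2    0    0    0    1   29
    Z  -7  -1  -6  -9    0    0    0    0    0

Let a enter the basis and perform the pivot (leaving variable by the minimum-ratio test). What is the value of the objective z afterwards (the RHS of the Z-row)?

Ratio test on column a — row 1: 4/3 = 4/3; row 2: 10/3 = 10/3; row 3: 17/4 = 17/4; row 4: 29/3 = 29/3. Minimum is 4/3 at row 1 (s_1 leaves); pivot element 3.
Pivot on row 1; the Z-row RHS becomes 0 − (-7)·(4/3) = 28/3.

28/3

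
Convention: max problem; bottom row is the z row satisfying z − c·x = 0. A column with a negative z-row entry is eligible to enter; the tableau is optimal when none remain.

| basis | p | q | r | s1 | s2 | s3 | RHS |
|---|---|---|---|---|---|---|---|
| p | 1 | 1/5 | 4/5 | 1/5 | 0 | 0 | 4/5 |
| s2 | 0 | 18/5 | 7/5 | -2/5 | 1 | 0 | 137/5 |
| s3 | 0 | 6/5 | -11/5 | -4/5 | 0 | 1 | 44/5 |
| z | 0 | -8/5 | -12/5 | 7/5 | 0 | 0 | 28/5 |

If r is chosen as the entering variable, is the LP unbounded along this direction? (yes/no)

no

Column r has positive entries in row(s) 1, 2, so the ratio test bounds it — not unbounded.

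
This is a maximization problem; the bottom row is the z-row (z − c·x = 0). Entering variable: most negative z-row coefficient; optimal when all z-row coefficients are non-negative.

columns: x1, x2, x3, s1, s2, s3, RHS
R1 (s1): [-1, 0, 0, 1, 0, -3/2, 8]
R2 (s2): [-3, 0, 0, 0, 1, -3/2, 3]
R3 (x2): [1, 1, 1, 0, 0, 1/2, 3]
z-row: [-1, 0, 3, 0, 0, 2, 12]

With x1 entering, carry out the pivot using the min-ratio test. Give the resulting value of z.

15

Ratio test on column x1 — row 1: entry -1 ≤ 0; row 2: entry -3 ≤ 0; row 3: 3/1 = 3. Minimum is 3 at row 3 (x2 leaves); pivot element 1.
Pivot on row 3; the z-row RHS becomes 12 − (-1)·3 = 15.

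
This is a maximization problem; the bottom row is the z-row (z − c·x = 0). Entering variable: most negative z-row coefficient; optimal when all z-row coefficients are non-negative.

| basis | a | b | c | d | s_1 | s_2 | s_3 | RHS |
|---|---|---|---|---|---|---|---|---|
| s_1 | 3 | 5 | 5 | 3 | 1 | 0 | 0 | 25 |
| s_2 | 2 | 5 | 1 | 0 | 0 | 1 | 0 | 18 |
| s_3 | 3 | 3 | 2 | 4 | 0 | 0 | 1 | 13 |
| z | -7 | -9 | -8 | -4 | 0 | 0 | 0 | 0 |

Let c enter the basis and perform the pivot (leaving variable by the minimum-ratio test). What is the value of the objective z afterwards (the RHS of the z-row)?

40

Ratio test on column c — row 1: 25/5 = 5; row 2: 18/1 = 18; row 3: 13/2 = 13/2. Minimum is 5 at row 1 (s_1 leaves); pivot element 5.
Pivot on row 1; the z-row RHS becomes 0 − (-8)·5 = 40.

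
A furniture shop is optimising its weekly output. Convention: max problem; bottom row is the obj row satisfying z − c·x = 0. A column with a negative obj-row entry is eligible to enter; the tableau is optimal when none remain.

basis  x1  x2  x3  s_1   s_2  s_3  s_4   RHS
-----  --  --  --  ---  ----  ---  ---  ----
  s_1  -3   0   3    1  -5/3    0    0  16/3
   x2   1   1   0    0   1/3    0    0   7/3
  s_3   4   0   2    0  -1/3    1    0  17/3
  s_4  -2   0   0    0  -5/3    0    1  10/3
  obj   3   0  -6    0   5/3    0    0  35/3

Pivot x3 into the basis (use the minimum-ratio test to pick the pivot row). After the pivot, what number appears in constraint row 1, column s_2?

-5/9

Ratio test on column x3 — row 1: (16/3)/3 = 16/9; row 2: entry 0 ≤ 0; row 3: (17/3)/2 = 17/6; row 4: entry 0 ≤ 0. Minimum is 16/9 at row 1 (s_1 leaves); pivot element 3.
Divide row 1 by 3; eliminate column x3 from the other rows.
In the new row 1, the s_2 entry is the old entry divided by the pivot: (-5/3)/3 = -5/9.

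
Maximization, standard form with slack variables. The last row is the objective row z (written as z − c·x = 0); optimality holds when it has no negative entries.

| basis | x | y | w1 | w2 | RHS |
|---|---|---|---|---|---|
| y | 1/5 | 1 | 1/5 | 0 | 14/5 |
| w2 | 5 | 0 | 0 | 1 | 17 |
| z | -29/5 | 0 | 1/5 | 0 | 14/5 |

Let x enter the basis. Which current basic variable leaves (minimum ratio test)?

w2

Column x entries and ratios — y: (14/5)/(1/5) = 14; w2: 17/5 = 17/5.
Smallest ratio is 17/5 in the row of w2, so w2 leaves.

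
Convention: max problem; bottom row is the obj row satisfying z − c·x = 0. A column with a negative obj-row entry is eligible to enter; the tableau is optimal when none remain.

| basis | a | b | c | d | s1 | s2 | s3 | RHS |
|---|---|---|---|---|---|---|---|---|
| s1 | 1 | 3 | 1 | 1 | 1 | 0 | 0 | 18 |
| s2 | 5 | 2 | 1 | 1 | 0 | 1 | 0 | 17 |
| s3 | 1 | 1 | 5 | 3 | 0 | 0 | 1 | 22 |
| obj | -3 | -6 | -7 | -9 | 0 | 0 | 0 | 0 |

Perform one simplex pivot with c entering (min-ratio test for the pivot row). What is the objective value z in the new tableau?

Ratio test on column c — row 1: 18/1 = 18; row 2: 17/1 = 17; row 3: 22/5 = 22/5. Minimum is 22/5 at row 3 (s3 leaves); pivot element 5.
Pivot on row 3; the obj-row RHS becomes 0 − (-7)·(22/5) = 154/5.

154/5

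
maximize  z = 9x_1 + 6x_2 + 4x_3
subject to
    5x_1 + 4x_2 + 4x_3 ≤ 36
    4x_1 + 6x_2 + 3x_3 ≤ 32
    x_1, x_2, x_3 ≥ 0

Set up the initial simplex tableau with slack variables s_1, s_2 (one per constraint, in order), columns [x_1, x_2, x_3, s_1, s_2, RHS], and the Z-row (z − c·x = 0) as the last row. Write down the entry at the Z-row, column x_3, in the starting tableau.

The Z-row carries the negated objective coefficients: the x_3 entry is -4.

-4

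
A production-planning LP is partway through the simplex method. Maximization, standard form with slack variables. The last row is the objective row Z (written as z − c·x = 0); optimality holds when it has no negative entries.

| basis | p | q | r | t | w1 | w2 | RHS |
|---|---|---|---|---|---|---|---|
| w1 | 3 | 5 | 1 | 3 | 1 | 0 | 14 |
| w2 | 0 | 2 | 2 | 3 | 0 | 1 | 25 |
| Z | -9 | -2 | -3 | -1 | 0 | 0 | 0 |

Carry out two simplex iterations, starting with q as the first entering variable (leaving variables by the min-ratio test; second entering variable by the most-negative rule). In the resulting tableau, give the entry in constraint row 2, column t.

Ratio test on column q — row 1: 14/5 = 14/5; row 2: 25/2 = 25/2. Minimum is 14/5 at row 1 (w1 leaves); pivot element 5.
Divide row 1 by 5; eliminate column q from the other rows.
Second iteration: most negative Z-row entry is -39/5 in column p, so p enters.
Ratio test on column p — row 1: (14/5)/(3/5) = 14/3; row 2: entry -6/5 ≤ 0. Minimum is 14/3 at row 1 (q leaves); pivot element 3/5.
Divide row 1 by 3/5; eliminate column p from the other rows.
After both pivots, the entry at constraint row 2, column t is 3.

3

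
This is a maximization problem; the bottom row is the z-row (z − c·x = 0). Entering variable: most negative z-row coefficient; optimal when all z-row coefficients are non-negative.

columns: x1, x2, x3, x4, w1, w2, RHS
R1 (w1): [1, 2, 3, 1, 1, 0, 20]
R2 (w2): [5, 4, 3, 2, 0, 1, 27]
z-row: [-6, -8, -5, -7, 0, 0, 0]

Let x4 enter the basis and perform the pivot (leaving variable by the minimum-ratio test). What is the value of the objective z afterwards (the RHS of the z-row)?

Ratio test on column x4 — row 1: 20/1 = 20; row 2: 27/2 = 27/2. Minimum is 27/2 at row 2 (w2 leaves); pivot element 2.
Pivot on row 2; the z-row RHS becomes 0 − (-7)·(27/2) = 189/2.

189/2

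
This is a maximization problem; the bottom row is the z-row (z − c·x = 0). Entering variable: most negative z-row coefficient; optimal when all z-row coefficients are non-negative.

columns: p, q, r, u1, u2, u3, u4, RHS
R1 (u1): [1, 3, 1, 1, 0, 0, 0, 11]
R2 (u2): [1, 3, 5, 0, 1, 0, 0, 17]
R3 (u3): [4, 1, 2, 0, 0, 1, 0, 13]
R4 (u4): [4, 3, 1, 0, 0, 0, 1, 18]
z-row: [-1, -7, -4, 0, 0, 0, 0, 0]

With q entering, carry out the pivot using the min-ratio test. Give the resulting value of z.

Ratio test on column q — row 1: 11/3 = 11/3; row 2: 17/3 = 17/3; row 3: 13/1 = 13; row 4: 18/3 = 6. Minimum is 11/3 at row 1 (u1 leaves); pivot element 3.
Pivot on row 1; the z-row RHS becomes 0 − (-7)·(11/3) = 77/3.

77/3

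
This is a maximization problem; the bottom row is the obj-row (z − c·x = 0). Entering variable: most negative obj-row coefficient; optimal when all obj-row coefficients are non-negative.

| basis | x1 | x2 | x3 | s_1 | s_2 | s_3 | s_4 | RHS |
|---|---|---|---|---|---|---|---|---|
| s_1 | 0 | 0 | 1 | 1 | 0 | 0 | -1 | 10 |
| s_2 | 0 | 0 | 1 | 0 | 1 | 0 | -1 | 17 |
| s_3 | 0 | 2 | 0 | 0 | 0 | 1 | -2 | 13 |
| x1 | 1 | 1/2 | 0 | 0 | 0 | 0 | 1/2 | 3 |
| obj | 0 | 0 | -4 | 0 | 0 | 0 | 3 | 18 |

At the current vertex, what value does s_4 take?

0

s_4 is not in the basis, so in the current basic feasible solution s_4 = 0.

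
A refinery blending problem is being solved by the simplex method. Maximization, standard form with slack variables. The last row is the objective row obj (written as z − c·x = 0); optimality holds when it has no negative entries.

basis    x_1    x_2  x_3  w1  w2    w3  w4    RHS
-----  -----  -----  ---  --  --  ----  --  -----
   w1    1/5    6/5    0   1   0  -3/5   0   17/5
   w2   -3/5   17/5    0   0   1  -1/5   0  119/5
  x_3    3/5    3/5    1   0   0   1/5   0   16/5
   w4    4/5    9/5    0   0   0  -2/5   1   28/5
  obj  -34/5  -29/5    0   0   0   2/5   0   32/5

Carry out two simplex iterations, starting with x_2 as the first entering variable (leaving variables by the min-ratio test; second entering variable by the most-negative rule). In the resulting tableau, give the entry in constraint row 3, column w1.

Ratio test on column x_2 — row 1: (17/5)/(6/5) = 17/6; row 2: (119/5)/(17/5) = 7; row 3: (16/5)/(3/5) = 16/3; row 4: (28/5)/(9/5) = 28/9. Minimum is 17/6 at row 1 (w1 leaves); pivot element 6/5.
Divide row 1 by 6/5; eliminate column x_2 from the other rows.
Second iteration: most negative obj-row entry is -35/6 in column x_1, so x_1 enters.
Ratio test on column x_1 — row 1: (17/6)/(1/6) = 17; row 2: entry -7/6 ≤ 0; row 3: (3/2)/(1/2) = 3; row 4: (1/2)/(1/2) = 1. Minimum is 1 at row 4 (w4 leaves); pivot element 1/2.
Divide row 4 by 1/2; eliminate column x_1 from the other rows.
After both pivots, the entry at constraint row 3, column w1 is 1.

1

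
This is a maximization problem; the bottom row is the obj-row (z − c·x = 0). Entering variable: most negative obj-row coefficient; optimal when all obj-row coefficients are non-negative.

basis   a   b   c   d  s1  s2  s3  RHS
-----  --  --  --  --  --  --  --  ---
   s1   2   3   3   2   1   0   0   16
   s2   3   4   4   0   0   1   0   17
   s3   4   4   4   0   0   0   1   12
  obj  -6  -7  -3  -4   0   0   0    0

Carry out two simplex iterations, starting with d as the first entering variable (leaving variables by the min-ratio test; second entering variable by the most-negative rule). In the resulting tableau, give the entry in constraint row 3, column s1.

0

Ratio test on column d — row 1: 16/2 = 8; row 2: entry 0 ≤ 0; row 3: entry 0 ≤ 0. Minimum is 8 at row 1 (s1 leaves); pivot element 2.
Divide row 1 by 2; eliminate column d from the other rows.
Second iteration: most negative obj-row entry is -2 in column a, so a enters.
Ratio test on column a — row 1: 8/1 = 8; row 2: 17/3 = 17/3; row 3: 12/4 = 3. Minimum is 3 at row 3 (s3 leaves); pivot element 4.
Divide row 3 by 4; eliminate column a from the other rows.
After both pivots, the entry at constraint row 3, column s1 is 0.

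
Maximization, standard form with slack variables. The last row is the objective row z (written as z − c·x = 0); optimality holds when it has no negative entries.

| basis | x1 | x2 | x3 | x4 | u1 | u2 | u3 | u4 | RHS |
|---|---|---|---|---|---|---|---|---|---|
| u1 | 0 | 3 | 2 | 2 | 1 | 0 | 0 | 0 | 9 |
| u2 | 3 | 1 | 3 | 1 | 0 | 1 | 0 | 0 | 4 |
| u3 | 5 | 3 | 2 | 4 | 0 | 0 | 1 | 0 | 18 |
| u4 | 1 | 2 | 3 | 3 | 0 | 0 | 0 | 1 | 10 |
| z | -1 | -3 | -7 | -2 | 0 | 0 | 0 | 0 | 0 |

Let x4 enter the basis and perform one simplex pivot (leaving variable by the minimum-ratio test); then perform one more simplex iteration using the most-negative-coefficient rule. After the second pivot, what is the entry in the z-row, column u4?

-1/6

Ratio test on column x4 — row 1: 9/2 = 9/2; row 2: 4/1 = 4; row 3: 18/4 = 9/2; row 4: 10/3 = 10/3. Minimum is 10/3 at row 4 (u4 leaves); pivot element 3.
Divide row 4 by 3; eliminate column x4 from the other rows.
Second iteration: most negative z-row entry is -5 in column x3, so x3 enters.
Ratio test on column x3 — row 1: entry 0 ≤ 0; row 2: (2/3)/2 = 1/3; row 3: entry -2 ≤ 0; row 4: (10/3)/1 = 10/3. Minimum is 1/3 at row 2 (u2 leaves); pivot element 2.
Divide row 2 by 2; eliminate column x3 from the other rows.
After both pivots, the entry at the z-row, column u4 is -1/6.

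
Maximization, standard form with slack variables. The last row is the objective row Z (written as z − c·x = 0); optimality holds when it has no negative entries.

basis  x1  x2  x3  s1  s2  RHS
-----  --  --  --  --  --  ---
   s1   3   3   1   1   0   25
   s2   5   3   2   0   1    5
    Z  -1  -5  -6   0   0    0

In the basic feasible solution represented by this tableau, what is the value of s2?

s2 is basic (row 2); its value is the RHS of that row, 5.

5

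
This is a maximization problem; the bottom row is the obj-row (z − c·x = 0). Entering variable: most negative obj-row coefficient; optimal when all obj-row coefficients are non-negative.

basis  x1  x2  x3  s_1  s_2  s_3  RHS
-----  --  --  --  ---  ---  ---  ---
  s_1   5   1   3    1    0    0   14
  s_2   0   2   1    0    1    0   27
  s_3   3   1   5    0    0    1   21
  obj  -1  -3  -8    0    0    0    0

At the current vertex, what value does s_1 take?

14

s_1 is basic (row 1); its value is the RHS of that row, 14.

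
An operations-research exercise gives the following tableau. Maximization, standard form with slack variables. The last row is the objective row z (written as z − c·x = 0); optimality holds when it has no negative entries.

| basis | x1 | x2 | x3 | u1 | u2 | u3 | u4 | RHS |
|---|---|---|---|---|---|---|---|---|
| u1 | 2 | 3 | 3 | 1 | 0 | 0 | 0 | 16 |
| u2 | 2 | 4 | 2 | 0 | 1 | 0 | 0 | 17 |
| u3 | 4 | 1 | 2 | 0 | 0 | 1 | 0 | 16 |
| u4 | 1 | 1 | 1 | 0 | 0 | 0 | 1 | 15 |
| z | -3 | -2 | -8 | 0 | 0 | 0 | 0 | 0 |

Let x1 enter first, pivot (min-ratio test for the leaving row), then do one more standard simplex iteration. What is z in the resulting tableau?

38

Ratio test on column x1 — row 1: 16/2 = 8; row 2: 17/2 = 17/2; row 3: 16/4 = 4; row 4: 15/1 = 15. Minimum is 4 at row 3 (u3 leaves); pivot element 4.
Pivot on row 3; the z-row RHS becomes 0 − (-3)·4 = 12.
Next entering variable (most negative z-row entry -13/2): x3.
Ratio test on column x3 — row 1: 8/2 = 4; row 2: 9/1 = 9; row 3: 4/(1/2) = 8; row 4: 11/(1/2) = 22. Minimum is 4 at row 1 (u1 leaves); pivot element 2.
After the second pivot the z-row RHS is 12 − (-13/2)·4 = 38.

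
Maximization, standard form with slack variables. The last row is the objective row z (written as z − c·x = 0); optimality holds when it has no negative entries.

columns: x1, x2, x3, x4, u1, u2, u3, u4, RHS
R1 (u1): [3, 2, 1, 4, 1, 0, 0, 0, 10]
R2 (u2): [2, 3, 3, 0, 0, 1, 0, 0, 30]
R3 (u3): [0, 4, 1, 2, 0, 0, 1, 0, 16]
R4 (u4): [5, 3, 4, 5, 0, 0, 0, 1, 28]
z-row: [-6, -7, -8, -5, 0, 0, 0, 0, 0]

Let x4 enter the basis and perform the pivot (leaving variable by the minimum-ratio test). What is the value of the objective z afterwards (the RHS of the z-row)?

Ratio test on column x4 — row 1: 10/4 = 5/2; row 2: entry 0 ≤ 0; row 3: 16/2 = 8; row 4: 28/5 = 28/5. Minimum is 5/2 at row 1 (u1 leaves); pivot element 4.
Pivot on row 1; the z-row RHS becomes 0 − (-5)·(5/2) = 25/2.

25/2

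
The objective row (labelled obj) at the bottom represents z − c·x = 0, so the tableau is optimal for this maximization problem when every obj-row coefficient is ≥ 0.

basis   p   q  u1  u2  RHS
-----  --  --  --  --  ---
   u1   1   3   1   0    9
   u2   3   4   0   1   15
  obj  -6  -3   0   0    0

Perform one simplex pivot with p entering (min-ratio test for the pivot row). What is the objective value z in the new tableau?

Ratio test on column p — row 1: 9/1 = 9; row 2: 15/3 = 5. Minimum is 5 at row 2 (u2 leaves); pivot element 3.
Pivot on row 2; the obj-row RHS becomes 0 − (-6)·5 = 30.

30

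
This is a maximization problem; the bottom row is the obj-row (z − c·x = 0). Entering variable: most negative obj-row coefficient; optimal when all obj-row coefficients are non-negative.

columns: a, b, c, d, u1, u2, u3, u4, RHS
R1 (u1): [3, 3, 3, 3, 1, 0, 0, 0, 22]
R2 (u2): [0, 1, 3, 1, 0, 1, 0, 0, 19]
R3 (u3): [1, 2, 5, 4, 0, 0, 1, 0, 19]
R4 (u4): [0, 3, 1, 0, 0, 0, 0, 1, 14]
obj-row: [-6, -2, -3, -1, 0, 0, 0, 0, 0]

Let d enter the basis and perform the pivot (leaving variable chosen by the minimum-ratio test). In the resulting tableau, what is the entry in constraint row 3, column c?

Ratio test on column d — row 1: 22/3 = 22/3; row 2: 19/1 = 19; row 3: 19/4 = 19/4; row 4: entry 0 ≤ 0. Minimum is 19/4 at row 3 (u3 leaves); pivot element 4.
Divide row 3 by 4; eliminate column d from the other rows.
In the new row 3, the c entry is the old entry divided by the pivot: 5/4 = 5/4.

5/4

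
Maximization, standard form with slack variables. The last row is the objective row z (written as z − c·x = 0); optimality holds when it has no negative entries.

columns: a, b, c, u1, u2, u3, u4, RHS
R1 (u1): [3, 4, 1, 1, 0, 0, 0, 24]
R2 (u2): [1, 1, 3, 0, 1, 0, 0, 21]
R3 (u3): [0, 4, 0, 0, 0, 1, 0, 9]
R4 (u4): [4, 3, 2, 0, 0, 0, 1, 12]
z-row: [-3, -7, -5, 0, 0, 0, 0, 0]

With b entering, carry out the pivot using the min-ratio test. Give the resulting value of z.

Ratio test on column b — row 1: 24/4 = 6; row 2: 21/1 = 21; row 3: 9/4 = 9/4; row 4: 12/3 = 4. Minimum is 9/4 at row 3 (u3 leaves); pivot element 4.
Pivot on row 3; the z-row RHS becomes 0 − (-7)·(9/4) = 63/4.

63/4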